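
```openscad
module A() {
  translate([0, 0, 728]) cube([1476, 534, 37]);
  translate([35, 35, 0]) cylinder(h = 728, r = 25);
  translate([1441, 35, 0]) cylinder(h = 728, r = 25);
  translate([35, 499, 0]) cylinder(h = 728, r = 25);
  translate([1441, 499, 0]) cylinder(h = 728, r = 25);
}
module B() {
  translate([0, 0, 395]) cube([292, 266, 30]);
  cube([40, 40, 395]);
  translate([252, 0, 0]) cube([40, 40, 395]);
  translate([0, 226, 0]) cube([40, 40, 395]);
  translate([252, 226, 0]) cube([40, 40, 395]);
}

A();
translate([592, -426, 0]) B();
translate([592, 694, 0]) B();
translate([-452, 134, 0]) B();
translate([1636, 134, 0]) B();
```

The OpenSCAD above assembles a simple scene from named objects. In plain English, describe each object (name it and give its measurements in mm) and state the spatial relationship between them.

A is a table with a 1476×534 mm rectangular top, 37 mm thick, top surface at z = 765 mm, supported by four round legs of 50 mm diameter, each leg's bounding box inset 10 mm from the nearest pair of top edges, running from the floor.

B is a four-legged stool. The seat is 292×266 mm, 30 mm thick, top at z = 425 mm. It stands on four square legs, each 40×40 mm in cross-section, from z = 0 to the seat underside, each flush with a corner of the seat.

Four stools sit around the table at the −y, +y, −x, +x sides.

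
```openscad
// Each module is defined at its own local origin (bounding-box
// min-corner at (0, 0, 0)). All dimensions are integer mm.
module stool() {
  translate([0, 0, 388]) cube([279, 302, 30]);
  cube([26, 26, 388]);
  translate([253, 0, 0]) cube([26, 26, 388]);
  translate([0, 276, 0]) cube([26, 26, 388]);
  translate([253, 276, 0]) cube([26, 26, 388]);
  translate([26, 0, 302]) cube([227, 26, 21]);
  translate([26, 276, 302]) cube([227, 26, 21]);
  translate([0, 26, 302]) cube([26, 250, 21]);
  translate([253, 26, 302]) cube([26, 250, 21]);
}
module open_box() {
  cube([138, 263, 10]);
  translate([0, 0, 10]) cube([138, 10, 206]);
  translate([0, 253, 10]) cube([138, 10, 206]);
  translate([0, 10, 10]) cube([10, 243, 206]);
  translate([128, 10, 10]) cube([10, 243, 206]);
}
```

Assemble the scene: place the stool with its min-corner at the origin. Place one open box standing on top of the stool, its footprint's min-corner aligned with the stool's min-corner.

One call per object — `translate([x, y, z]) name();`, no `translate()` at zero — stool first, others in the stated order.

stool();
translate([0, 0, 418]) open_box();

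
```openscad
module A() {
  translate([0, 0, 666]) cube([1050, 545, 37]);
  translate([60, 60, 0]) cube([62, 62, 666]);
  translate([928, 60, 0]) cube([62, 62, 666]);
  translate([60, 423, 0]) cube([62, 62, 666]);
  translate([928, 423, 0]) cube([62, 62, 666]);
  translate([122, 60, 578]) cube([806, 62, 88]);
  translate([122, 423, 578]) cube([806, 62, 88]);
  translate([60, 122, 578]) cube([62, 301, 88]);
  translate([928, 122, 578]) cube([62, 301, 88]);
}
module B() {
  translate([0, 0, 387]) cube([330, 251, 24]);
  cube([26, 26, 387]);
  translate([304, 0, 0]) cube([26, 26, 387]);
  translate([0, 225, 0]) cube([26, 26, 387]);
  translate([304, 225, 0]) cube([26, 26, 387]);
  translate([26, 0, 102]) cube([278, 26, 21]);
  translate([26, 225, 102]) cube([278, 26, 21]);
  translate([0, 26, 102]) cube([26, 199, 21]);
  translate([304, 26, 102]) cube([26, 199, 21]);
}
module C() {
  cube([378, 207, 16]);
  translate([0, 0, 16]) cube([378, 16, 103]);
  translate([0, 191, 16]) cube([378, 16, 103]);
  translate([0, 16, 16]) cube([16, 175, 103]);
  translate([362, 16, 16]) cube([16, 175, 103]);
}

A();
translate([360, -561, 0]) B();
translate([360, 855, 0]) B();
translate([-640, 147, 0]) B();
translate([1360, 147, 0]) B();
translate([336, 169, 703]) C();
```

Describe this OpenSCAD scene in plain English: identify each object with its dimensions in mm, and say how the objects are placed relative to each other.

A is a rectangular dining table. The top is 1050×545×37 mm with its upper surface at z = 703 mm. It stands on four 62×62 mm square legs, each inset 60 mm from the nearest pair of top edges, running from the floor to the underside of the top. Four apron rails, 62 mm thick and 88 mm tall, run between adjacent legs with their top edges flush with the underside of the top and their outer faces flush with the legs' outer faces.

B is a four-legged stool. The seat is a 330×251×24 mm slab whose top surface is at z = 411 mm; four square legs, each 26×26 mm in cross-section, run from the floor (z = 0) to the underside of the seat, each flush with a corner of the seat. Four stretchers, 26 mm wide and 21 mm tall, connect adjacent legs with their undersides at z = 102 mm, each running between the inner faces of the legs it joins and aligned with the legs' outer faces on the other axis.

C is an open storage box with external size 378×207×119 mm and wall thickness 16 mm (the base is also 16 mm thick). The base covers the whole footprint; the four walls stand on the base, with the y-facing walls full-width and the x-facing walls fitting between their inner faces.

Four stools sit around the table at the −y, +y, −x, +x sides. The open box is on top of the table, centred.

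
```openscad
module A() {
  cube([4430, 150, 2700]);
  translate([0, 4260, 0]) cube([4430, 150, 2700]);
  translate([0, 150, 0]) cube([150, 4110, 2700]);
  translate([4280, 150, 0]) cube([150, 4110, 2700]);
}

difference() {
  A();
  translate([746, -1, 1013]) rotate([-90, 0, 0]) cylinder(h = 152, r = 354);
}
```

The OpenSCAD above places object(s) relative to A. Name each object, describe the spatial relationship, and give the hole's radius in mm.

The subtracted cylinder has r = 354 mm.

A is a house frame. The house frame has a circular hole through its front wall. The hole's radius is 354 mm.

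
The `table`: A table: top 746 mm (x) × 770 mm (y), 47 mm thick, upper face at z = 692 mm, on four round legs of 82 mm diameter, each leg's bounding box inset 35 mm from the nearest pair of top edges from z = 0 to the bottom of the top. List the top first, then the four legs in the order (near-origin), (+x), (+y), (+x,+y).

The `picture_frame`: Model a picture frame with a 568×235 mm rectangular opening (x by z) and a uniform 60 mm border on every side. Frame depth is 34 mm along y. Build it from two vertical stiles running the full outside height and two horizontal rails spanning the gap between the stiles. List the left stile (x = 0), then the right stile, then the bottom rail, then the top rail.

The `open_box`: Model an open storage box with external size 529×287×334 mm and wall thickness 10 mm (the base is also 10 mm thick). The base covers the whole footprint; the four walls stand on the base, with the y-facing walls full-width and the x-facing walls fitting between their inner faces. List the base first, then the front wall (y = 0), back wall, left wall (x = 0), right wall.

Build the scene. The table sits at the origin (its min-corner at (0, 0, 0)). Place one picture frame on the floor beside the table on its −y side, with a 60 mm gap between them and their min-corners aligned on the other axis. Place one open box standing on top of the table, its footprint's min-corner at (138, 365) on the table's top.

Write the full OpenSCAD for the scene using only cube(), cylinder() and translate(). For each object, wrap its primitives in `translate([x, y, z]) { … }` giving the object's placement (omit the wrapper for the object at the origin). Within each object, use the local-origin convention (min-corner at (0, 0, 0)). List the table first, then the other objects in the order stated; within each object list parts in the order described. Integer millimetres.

translate([0, 0, 645]) cube([746, 770, 47]);
translate([76, 76, 0]) cylinder(h = 645, r = 41);
translate([670, 76, 0]) cylinder(h = 645, r = 41);
translate([76, 694, 0]) cylinder(h = 645, r = 41);
translate([670, 694, 0]) cylinder(h = 645, r = 41);
translate([0, -94, 0]) {
  cube([60, 34, 355]);
  translate([628, 0, 0]) cube([60, 34, 355]);
  translate([60, 0, 0]) cube([568, 34, 60]);
  translate([60, 0, 295]) cube([568, 34, 60]);
}
translate([138, 365, 692]) {
  cube([529, 287, 10]);
  translate([0, 0, 10]) cube([529, 10, 324]);
  translate([0, 277, 10]) cube([529, 10, 324]);
  translate([0, 10, 10]) cube([10, 267, 324]);
  translate([519, 10, 10]) cube([10, 267, 324]);
}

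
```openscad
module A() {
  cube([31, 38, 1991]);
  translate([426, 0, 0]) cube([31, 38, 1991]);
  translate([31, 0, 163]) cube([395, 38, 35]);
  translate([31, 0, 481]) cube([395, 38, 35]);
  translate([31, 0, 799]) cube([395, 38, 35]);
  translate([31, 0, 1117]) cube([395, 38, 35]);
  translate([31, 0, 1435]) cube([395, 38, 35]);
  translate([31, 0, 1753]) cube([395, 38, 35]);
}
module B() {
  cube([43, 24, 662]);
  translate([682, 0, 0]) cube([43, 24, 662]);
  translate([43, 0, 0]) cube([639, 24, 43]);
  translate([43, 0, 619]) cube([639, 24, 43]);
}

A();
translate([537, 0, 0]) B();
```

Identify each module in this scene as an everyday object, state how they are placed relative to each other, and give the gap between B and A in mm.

A is a ladder. B is a picture frame. The picture frame is on the floor beside the ladder on its +x side. The gap between the picture frame and the ladder is 80 mm.

The picture frame's nearest face is 80 mm from the ladder's +x face.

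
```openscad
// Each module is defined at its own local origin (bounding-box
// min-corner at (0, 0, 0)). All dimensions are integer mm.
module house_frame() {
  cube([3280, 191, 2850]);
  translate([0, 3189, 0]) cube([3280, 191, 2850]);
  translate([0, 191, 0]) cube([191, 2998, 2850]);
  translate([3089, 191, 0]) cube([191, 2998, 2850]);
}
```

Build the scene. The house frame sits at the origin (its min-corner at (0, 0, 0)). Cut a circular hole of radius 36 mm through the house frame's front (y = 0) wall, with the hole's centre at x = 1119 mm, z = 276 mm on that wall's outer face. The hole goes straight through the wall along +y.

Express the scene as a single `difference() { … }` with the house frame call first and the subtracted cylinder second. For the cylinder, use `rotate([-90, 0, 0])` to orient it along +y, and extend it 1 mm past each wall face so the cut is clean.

difference() {
  house_frame();
  translate([1119, -1, 276]) rotate([-90, 0, 0]) cylinder(h = 193, r = 36);
}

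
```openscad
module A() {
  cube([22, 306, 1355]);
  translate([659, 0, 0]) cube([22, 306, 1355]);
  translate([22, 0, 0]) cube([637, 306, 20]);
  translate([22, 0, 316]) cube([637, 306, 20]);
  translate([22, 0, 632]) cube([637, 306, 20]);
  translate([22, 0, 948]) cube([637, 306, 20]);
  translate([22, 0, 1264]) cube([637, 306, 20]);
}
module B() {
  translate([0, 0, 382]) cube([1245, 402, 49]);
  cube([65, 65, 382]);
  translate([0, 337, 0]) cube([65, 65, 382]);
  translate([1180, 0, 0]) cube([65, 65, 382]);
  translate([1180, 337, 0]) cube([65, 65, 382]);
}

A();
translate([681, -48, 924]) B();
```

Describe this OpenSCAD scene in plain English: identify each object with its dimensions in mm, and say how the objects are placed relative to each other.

A is a bookshelf 681 mm wide overall, 306 mm deep and 1355 mm tall. The two sides are 22 mm thick vertical panels. 5 horizontal shelves of 20 mm thickness span between the inner faces of the sides; the lowest shelf sits on the floor and shelves are stacked with a clear vertical gap of 296 mm between each pair.

B is a bench: a 1245×402 mm seat slab, 49 mm thick, top at z = 431 mm, on four 65×65 mm square legs flush with the seat corners and standing on z = 0.

The bench is beside the bookshelf with their tops flush at z = 1355.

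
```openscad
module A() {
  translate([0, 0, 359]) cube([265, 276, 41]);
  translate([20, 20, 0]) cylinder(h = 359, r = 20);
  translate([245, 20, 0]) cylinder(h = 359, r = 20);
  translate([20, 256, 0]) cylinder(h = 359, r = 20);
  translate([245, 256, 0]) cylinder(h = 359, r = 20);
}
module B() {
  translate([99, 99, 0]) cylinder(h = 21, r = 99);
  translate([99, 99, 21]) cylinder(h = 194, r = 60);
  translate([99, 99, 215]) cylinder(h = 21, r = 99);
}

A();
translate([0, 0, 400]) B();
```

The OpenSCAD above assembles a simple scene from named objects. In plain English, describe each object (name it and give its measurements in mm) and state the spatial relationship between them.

A is a simple wooden stool: a rectangular seat 265 mm (x) by 276 mm (y), 41 mm thick, top face at z = 400 mm, on four round legs, each 40 mm in diameter. The legs rest on z = 0, each leg's axis is inset half a diameter from the nearest pair of seat edges (so the leg's bounding box is flush with the corner).

B is a spool: two coaxial disc flanges of radius 99 mm and thickness 21 mm, joined by a core cylinder of radius 60 mm and height 194 mm. The lower flange rests on z = 0 and the three cylinders share a vertical axis.

The spool is on top of the stool.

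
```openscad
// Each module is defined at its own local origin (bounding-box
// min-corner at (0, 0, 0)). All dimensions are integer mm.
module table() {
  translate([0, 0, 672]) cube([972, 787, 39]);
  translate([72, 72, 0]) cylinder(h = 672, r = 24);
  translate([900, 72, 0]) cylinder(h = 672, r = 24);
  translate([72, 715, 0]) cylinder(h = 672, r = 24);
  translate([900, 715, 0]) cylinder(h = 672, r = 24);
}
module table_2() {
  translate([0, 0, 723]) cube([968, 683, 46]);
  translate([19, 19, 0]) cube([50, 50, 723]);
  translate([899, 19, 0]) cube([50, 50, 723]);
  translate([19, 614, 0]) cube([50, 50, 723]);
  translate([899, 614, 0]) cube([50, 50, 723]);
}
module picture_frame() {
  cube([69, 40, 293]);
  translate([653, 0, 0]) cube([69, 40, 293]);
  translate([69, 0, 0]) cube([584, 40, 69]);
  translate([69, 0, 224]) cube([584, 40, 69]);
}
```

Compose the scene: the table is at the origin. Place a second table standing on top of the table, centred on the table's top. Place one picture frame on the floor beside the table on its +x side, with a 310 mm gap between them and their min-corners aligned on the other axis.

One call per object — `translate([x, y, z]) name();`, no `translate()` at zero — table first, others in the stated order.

table();
translate([2, 52, 711]) table_2();
translate([1282, 0, 0]) picture_frame();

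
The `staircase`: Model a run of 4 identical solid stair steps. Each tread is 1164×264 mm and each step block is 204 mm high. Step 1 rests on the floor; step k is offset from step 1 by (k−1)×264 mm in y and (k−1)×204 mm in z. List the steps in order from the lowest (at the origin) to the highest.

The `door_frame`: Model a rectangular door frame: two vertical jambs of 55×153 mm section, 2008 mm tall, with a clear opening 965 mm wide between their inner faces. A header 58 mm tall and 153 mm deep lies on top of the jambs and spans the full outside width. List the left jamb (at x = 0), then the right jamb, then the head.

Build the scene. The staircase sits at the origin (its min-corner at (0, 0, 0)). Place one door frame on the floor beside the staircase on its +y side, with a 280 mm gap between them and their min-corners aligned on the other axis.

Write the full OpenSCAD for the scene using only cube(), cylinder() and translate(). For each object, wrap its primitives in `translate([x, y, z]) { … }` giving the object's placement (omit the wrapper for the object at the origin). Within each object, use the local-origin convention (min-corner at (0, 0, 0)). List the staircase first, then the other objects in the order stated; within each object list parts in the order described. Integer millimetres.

cube([1164, 264, 204]);
translate([0, 264, 204]) cube([1164, 264, 204]);
translate([0, 528, 408]) cube([1164, 264, 204]);
translate([0, 792, 612]) cube([1164, 264, 204]);
translate([0, 1336, 0]) {
  cube([55, 153, 2008]);
  translate([1020, 0, 0]) cube([55, 153, 2008]);
  translate([0, 0, 2008]) cube([1075, 153, 58]);
}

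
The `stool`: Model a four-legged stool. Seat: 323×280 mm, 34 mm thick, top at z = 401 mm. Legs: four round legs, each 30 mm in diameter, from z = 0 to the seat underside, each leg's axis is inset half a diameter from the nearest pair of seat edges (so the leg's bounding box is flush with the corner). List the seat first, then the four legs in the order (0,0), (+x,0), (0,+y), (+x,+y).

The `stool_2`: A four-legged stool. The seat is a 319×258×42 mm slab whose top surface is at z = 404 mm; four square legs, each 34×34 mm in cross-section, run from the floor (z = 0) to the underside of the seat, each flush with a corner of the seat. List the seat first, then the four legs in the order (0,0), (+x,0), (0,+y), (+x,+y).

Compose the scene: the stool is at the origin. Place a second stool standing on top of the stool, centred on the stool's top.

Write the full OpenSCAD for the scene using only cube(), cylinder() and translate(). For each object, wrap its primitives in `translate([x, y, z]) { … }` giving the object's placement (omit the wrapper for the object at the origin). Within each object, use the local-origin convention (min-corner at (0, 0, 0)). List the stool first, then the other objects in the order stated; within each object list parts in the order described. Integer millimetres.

translate([0, 0, 367]) cube([323, 280, 34]);
translate([15, 15, 0]) cylinder(h = 367, r = 15);
translate([308, 15, 0]) cylinder(h = 367, r = 15);
translate([15, 265, 0]) cylinder(h = 367, r = 15);
translate([308, 265, 0]) cylinder(h = 367, r = 15);
translate([2, 11, 401]) {
  translate([0, 0, 362]) cube([319, 258, 42]);
  cube([34, 34, 362]);
  translate([285, 0, 0]) cube([34, 34, 362]);
  translate([0, 224, 0]) cube([34, 34, 362]);
  translate([285, 224, 0]) cube([34, 34, 362]);
}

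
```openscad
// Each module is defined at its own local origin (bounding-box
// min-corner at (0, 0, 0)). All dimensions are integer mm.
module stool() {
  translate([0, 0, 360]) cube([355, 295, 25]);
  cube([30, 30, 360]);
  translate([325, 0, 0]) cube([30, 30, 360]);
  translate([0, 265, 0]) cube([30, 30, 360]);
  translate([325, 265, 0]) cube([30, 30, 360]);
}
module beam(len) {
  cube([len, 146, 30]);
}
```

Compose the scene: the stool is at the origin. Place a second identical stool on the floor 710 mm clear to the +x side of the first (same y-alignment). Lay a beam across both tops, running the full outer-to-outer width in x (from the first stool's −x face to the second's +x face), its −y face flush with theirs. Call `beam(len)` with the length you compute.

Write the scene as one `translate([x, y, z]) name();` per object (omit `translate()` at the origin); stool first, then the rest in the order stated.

stool();
translate([1065, 0, 0]) stool();
translate([0, 0, 385]) beam(1420);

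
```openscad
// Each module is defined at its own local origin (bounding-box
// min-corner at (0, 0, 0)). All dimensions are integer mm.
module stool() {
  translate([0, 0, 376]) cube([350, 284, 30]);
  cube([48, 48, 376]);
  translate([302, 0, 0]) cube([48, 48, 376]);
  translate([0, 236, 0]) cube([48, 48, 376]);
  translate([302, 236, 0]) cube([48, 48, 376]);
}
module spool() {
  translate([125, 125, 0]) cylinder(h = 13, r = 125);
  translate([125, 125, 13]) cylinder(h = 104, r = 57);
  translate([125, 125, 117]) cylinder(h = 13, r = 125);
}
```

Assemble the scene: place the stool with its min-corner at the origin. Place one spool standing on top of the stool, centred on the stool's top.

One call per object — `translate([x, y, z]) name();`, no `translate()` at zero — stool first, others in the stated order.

stool();
translate([50, 17, 406]) spool();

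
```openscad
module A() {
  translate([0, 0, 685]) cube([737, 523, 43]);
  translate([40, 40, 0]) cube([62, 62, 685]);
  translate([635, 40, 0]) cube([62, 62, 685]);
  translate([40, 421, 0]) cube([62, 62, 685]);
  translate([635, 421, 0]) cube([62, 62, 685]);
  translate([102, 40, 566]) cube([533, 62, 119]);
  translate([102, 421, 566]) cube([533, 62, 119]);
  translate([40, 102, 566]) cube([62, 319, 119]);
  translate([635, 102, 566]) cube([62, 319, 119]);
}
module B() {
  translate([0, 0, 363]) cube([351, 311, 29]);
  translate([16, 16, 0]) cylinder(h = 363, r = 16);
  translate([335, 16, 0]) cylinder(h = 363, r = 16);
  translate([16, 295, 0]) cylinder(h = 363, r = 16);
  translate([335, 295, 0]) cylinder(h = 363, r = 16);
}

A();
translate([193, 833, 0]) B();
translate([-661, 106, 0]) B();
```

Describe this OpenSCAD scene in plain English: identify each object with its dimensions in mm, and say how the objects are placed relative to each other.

A is a rectangular dining table. The top is 737×523×43 mm with its upper surface at z = 728 mm. It stands on four 62×62 mm square legs, each inset 40 mm from the nearest pair of top edges, running from the floor to the underside of the top. Four apron rails, 62 mm thick and 119 mm tall, run between adjacent legs with their top edges flush with the underside of the top and their outer faces flush with the legs' outer faces.

B is a four-legged stool. The seat is 351×311 mm, 29 mm thick, top at z = 392 mm. It stands on four round legs, each 32 mm in diameter, from z = 0 to the seat underside, each leg's axis is inset half a diameter from the nearest pair of seat edges (so the leg's bounding box is flush with the corner).

Two stools sit around the table at the +y, −x sides.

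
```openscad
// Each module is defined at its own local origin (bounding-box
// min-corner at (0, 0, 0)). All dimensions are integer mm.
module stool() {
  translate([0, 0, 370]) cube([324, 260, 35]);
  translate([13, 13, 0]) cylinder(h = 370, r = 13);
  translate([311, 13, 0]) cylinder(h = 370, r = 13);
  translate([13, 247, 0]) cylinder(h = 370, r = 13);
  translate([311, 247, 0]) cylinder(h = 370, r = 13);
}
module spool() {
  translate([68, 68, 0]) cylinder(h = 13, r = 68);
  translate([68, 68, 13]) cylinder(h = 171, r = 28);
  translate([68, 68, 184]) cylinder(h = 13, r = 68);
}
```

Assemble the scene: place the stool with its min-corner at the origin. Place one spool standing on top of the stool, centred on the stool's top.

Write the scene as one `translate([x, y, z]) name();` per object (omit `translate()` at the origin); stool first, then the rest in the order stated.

stool();
translate([94, 62, 405]) spool();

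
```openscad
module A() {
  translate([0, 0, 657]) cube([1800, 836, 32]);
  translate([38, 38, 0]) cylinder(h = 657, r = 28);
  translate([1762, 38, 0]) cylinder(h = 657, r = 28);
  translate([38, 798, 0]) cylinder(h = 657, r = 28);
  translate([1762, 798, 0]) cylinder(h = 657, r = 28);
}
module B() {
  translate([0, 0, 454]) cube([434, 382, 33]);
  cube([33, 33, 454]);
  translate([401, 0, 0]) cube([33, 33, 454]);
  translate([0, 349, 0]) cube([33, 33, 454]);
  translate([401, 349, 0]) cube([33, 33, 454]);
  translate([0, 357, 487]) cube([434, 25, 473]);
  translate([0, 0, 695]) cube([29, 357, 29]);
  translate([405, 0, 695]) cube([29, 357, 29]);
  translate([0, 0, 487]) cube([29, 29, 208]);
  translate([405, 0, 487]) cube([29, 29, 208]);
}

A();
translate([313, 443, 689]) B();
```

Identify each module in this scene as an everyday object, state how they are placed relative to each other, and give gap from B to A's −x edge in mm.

A is a table. B is a chair. The chair is on top of the table. The gap from the chair to the table's −x edge is 313 mm.

The chair's min-x is at 313; the table's min-x is 0; gap = 313 mm.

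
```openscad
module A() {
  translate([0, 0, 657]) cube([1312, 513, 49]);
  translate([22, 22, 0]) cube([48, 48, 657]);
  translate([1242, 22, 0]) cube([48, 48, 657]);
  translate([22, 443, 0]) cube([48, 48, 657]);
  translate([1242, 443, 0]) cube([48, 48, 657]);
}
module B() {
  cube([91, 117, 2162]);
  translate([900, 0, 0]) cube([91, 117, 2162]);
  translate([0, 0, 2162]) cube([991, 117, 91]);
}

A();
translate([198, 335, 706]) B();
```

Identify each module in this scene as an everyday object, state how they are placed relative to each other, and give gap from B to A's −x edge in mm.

The door frame's min-x is at 198; the table's min-x is 0; gap = 198 mm.

A is a table. B is a door frame. The door frame is on top of the table. The gap from the door frame to the table's −x edge is 198 mm.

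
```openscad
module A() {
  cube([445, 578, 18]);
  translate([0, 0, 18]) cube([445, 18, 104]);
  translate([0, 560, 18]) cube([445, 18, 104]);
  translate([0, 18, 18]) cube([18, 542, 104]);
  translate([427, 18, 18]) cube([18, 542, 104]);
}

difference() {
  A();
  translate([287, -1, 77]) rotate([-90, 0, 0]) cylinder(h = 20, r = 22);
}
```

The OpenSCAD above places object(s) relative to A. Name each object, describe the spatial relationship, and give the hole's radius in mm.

A is an open box. The open box has a circular hole through its front wall. The hole's radius is 22 mm.

The subtracted cylinder has r = 22 mm.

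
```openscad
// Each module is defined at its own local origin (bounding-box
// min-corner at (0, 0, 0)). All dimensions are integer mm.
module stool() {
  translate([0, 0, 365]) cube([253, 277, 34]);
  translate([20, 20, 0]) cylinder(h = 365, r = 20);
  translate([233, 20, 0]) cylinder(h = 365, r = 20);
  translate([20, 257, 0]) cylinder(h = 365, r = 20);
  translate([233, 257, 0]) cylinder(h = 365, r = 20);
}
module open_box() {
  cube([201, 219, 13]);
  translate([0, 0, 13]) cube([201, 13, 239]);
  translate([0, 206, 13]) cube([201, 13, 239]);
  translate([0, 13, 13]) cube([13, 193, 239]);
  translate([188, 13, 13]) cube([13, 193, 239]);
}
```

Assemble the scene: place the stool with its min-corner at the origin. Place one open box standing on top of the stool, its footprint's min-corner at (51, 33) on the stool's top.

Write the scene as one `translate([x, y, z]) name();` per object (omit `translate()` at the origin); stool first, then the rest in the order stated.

stool();
translate([51, 33, 399]) open_box();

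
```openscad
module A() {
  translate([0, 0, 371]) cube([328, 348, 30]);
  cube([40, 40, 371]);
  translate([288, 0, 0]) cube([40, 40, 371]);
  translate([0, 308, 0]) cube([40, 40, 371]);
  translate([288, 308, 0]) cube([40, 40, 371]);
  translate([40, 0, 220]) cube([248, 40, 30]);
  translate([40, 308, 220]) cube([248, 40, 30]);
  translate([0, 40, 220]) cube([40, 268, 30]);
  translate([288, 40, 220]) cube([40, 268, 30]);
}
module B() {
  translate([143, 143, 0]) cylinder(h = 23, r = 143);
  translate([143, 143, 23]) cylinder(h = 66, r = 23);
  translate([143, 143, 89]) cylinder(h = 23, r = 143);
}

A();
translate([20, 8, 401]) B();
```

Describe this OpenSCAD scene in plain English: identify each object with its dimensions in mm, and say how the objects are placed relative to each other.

A is a four-legged stool. The seat is a 328×348×30 mm slab whose top surface is at z = 401 mm; four square legs, each 40×40 mm in cross-section, run from the floor (z = 0) to the underside of the seat, each flush with a corner of the seat. Four stretchers, 40 mm wide and 30 mm tall, connect adjacent legs with their undersides at z = 220 mm, each running between the inner faces of the legs it joins and aligned with the legs' outer faces on the other axis.

B is a spool: two coaxial disc flanges of radius 143 mm and thickness 23 mm, joined by a core cylinder of radius 23 mm and height 66 mm. The lower flange rests on z = 0 and the three cylinders share a vertical axis.

The spool is on top of the stool.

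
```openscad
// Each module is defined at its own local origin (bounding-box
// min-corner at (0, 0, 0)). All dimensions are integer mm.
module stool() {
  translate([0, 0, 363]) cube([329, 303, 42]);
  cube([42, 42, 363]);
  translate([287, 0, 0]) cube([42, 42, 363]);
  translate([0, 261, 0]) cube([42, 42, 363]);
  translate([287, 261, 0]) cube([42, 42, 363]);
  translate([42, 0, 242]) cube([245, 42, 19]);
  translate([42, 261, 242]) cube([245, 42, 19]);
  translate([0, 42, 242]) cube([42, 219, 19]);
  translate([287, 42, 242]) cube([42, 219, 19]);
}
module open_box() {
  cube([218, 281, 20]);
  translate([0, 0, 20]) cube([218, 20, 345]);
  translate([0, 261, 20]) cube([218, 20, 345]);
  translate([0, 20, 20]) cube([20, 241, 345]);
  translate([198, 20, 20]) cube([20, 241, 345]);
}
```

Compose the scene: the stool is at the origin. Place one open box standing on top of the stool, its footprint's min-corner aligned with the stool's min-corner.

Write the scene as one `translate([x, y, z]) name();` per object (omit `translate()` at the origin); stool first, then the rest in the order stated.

stool();
translate([0, 0, 405]) open_box();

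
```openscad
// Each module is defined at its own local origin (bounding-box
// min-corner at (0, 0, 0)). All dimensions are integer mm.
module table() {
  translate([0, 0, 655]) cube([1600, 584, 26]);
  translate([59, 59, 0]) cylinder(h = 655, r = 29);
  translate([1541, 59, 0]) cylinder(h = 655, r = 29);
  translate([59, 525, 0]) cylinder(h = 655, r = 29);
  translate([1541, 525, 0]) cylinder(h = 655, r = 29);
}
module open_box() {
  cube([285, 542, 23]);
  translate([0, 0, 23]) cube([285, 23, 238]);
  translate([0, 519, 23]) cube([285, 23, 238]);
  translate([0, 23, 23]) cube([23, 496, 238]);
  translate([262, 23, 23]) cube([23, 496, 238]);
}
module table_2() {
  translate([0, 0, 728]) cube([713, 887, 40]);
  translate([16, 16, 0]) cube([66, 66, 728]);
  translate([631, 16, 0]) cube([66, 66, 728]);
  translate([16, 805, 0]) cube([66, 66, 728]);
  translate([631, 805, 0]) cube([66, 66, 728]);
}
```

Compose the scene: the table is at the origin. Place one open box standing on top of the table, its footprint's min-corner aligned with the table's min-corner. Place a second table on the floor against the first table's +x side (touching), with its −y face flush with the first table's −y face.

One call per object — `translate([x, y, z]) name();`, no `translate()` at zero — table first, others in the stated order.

table();
translate([0, 0, 681]) open_box();
translate([1600, 0, 0]) table_2();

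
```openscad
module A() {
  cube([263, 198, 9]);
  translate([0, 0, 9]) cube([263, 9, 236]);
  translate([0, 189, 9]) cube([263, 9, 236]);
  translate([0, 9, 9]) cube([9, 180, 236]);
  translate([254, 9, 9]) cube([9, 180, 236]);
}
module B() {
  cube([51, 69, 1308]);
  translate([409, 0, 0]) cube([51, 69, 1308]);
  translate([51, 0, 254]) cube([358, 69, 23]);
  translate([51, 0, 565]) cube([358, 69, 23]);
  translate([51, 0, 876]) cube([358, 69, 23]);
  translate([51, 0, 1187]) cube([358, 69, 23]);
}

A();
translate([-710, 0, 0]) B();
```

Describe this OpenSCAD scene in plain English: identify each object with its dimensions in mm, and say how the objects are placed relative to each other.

A is an open storage box with external size 263×198×245 mm and wall thickness 9 mm (the base is also 9 mm thick). The base covers the whole footprint; the four walls stand on the base, with the y-facing walls full-width and the x-facing walls fitting between their inner faces.

B is a straight ladder. Two 51×69 mm vertical rails, 1308 mm tall, stand 460 mm apart (outside-to-outside) with their front faces coplanar on the −y side. 4 rungs, each 69 mm deep and 23 mm tall, span between the inner faces of the rails, front faces flush with the rails. The lowest rung's underside is at z = 254 mm and rungs are spaced 311 mm apart (underside to underside).

The ladder is on the floor beside the open box on its −x side.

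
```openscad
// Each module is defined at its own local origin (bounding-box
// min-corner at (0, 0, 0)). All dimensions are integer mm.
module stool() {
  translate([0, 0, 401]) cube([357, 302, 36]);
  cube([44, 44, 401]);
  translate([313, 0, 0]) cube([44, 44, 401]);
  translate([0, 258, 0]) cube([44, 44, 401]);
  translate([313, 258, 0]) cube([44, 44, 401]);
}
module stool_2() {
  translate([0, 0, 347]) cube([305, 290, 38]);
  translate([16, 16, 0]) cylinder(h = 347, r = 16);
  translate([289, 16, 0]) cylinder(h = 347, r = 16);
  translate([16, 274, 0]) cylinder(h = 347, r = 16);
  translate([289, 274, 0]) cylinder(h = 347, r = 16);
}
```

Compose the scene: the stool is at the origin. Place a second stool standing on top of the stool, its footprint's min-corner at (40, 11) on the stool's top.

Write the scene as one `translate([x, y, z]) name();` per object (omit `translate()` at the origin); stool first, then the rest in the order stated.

stool();
translate([40, 11, 437]) stool_2();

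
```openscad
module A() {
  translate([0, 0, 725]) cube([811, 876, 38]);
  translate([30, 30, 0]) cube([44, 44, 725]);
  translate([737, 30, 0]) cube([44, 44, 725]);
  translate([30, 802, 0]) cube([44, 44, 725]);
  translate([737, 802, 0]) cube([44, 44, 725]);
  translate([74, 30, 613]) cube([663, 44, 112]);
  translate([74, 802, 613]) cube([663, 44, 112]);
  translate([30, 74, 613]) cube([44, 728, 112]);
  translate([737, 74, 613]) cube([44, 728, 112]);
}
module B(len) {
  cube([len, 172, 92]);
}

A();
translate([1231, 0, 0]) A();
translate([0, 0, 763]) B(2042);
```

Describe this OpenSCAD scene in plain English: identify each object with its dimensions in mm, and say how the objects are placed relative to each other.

A is a table: top 811 mm (x) × 876 mm (y), 38 mm thick, upper face at z = 763 mm, on four 44×44 mm square legs, each inset 30 mm from the nearest pair of top edges, running from z = 0 to the bottom of the top. Four apron rails, 44 mm thick and 112 mm tall, run between adjacent legs with their top edges flush with the underside of the top and their outer faces flush with the legs' outer faces.

B is a rectangular beam 2042 mm long (x), 172 mm deep (y), 92 mm thick (z).

The beam spans the tops of two tables placed 420 mm apart, resting at z = 763 mm.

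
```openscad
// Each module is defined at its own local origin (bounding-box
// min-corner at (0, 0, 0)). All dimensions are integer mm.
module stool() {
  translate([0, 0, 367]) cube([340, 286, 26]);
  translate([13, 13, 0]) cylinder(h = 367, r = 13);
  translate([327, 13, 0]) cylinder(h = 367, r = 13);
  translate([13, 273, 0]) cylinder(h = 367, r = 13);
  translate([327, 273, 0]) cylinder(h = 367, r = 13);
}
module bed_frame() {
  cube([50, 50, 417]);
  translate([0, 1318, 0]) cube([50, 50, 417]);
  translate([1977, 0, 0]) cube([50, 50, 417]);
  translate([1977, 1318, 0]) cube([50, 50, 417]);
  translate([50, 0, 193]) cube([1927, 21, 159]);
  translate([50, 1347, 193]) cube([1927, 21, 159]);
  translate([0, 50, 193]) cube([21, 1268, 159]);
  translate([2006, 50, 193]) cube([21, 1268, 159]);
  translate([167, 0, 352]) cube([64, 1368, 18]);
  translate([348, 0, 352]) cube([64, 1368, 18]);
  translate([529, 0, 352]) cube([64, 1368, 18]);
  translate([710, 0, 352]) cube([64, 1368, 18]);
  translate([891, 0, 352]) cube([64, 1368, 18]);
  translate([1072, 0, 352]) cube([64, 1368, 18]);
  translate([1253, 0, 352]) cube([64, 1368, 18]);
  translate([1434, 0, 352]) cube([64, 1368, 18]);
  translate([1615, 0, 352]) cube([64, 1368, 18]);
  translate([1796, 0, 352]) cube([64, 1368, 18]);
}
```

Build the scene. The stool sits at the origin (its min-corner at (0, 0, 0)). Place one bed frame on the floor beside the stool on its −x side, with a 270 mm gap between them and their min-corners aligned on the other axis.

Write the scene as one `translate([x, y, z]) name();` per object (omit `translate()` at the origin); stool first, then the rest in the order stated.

stool();
translate([-2297, 0, 0]) bed_frame();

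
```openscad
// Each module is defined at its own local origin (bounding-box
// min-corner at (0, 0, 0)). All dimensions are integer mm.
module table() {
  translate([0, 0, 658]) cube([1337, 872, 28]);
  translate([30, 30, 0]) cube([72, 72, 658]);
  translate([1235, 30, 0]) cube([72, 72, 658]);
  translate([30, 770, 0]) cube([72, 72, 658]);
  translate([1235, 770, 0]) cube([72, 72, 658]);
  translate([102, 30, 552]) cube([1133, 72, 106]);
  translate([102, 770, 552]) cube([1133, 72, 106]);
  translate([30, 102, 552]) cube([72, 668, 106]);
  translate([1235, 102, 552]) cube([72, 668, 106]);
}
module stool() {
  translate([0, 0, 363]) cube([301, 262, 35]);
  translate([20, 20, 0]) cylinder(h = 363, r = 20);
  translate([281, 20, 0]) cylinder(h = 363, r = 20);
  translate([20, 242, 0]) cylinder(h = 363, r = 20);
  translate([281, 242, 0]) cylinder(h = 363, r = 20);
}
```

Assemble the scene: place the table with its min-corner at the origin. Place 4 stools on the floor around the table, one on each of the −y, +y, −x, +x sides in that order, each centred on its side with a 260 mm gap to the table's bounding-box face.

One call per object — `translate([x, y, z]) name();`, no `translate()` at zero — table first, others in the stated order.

table();
translate([518, -522, 0]) stool();
translate([518, 1132, 0]) stool();
translate([-561, 305, 0]) stool();
translate([1597, 305, 0]) stool();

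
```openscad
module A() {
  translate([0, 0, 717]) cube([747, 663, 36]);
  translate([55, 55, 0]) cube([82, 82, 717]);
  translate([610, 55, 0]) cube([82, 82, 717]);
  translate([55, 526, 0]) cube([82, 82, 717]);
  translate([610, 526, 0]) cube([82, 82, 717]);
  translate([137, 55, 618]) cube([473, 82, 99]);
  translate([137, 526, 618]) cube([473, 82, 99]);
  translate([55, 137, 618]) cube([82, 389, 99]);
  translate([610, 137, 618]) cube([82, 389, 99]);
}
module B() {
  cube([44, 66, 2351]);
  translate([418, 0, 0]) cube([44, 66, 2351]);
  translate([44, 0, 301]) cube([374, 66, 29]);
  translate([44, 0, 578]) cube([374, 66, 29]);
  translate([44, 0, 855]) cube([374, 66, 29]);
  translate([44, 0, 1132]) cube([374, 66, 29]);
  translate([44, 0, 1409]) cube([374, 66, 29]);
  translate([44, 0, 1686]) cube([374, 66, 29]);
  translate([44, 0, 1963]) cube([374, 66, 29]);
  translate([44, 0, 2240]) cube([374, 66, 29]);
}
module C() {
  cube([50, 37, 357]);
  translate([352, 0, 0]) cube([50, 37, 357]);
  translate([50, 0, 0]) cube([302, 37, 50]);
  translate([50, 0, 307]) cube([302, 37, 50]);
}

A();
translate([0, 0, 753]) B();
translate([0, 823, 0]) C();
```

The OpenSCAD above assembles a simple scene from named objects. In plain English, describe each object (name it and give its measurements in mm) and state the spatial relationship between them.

A is a table with a 747×663 mm rectangular top, 36 mm thick, top surface at z = 753 mm, supported by four 82×82 mm square legs, each inset 55 mm from the nearest pair of top edges, running from the floor. Four apron rails, 82 mm thick and 99 mm tall, run between adjacent legs with their top edges flush with the underside of the top and their outer faces flush with the legs' outer faces.

B is a wooden ladder with two side rails of 44×66 mm section and 2351 mm height, set 462 mm apart overall. Between them run 8 rectangular rungs (66 mm deep, 29 mm thick), front faces flush with the rails' −y face. The bottom of the first rung is 301 mm above the floor and each subsequent rung is 277 mm higher than the one below.

C is a rectangular picture frame lying in the x–z plane (depth along y). The opening is 302 mm wide (x) by 257 mm tall (z), surrounded by a border 50 mm wide on all four sides. The frame is 37 mm deep and is made of two full-height vertical stiles with two horizontal rails fitted between them.

The ladder is on top of the table. The picture frame is on the floor beside the table on its +y side.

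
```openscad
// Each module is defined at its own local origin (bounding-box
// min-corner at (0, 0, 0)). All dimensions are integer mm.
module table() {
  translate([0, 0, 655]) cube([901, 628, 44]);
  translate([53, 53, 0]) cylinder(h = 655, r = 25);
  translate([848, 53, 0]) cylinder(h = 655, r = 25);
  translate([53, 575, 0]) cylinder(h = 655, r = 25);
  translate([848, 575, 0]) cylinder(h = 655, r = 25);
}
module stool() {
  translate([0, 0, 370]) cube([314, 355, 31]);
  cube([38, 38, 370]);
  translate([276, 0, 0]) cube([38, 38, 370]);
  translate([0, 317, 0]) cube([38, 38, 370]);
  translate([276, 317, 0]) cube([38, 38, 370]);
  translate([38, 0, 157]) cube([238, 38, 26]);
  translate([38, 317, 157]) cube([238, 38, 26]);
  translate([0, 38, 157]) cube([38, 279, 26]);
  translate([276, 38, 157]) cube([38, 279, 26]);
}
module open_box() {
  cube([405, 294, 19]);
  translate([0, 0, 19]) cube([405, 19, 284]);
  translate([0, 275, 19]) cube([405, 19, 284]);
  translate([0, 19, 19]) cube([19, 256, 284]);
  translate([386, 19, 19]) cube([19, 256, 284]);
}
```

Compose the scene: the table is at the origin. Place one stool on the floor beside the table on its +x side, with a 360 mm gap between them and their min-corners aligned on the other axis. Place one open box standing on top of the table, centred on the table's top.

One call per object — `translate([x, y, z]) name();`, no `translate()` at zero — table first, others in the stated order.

table();
translate([1261, 0, 0]) stool();
translate([248, 167, 699]) open_box();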